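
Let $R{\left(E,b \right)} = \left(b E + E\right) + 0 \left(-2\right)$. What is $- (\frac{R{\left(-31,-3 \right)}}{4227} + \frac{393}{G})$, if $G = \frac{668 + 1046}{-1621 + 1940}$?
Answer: $- \frac{530032577}{7245078} \approx -73.158$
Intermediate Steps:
$G = \frac{1714}{319} \approx 5.373$
$R{\left(E,b \right)} = E + E b$ ($R{\left(E,b \right)} = \left(E b + E\right) + 0 = \left(E + E b\right) + 0 = E + E b$)
$- (\frac{R{\left(-31,-3 \right)}}{4227} + \frac{393}{G}) = - (\frac{\left(-31\right) \left(1 - 3\right)}{4227} + \frac{393}{\frac{1714}{319}}) = - (\left(-31\right) \left(-2\right) \frac{1}{4227} + 393 \cdot \frac{319}{1714}) = - (62 \cdot \frac{1}{4227} + \frac{125367}{1714}) = - (\frac{62}{4227} + \frac{125367}{1714}) = \left(-1\right) \frac{530032577}{7245078} = - \frac{530032577}{7245078}$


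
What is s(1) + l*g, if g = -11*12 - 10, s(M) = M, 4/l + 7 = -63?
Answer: 319/35 ≈ 9.1143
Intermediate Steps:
l = -2/35 (l = 4/(-7 - 63) = 4/(-70) = 4*(-1/70) = -2/35 ≈ -0.057143)
g = -142 (g = -132 - 10 = -142)
s(1) + l*g = 1 - 2/35*(-142) = 1 + 284/35 = 319/35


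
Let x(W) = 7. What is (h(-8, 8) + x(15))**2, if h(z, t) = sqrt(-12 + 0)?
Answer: 37 + 28*I*sqrt(3) ≈ 37.0 + 48.497*I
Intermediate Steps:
h(z, t) = 2*I*sqrt(3) (h(z, t) = sqrt(-12) = 2*I*sqrt(3))
(h(-8, 8) + x(15))**2 = (2*I*sqrt(3) + 7)**2 = (7 + 2*I*sqrt(3))**2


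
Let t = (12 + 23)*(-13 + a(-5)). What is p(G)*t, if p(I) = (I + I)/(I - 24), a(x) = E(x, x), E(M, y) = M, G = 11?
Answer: 13860/13 ≈ 1066.2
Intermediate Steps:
a(x) = x
t = -630 (t = (12 + 23)*(-13 - 5) = 35*(-18) = -630)
p(I) = 2*I/(-24 + I) (p(I) = (2*I)/(-24 + I) = 2*I/(-24 + I))
p(G)*t = (2*11/(-24 + 11))*(-630) = (2*11/(-13))*(-630) = (2*11*(-1/13))*(-630) = -22/13*(-630) = 13860/13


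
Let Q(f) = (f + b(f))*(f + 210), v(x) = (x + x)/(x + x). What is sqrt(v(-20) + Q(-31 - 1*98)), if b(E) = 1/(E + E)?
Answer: I*sqrt(77275730)/86 ≈ 102.22*I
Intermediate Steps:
v(x) = 1 (v(x) = (2*x)/((2*x)) = (2*x)*(1/(2*x)) = 1)
b(E) = 1/(2*E)
Q(f) = (210 + f)*(f + 1/(2*f)) (Q(f) = (f + 1/(2*f))*(f + 210) = (f + 1/(2*f))*(210 + f) = (210 + f)*(f + 1/(2*f)))
sqrt(v(-20) + Q(-31 - 1*98)) = sqrt(1 + (1/2 + (-31 - 1*98)**2 + 105/(-31 - 1*98) + 210*(-31 - 1*98))) = sqrt(1 + (1/2 + (-31 - 98)**2 + 105/(-31 - 98) + 210*(-31 - 98))) = sqrt(1 + (1/2 + (-129)**2 + 105/(-129) + 210*(-129))) = sqrt(1 + (1/2 + 16641 + 105*(-1/129) - 27090)) = sqrt(1 + (1/2 + 16641 - 35/43 - 27090)) = sqrt(1 - 898641/86) = sqrt(-898555/86) = I*sqrt(77275730)/86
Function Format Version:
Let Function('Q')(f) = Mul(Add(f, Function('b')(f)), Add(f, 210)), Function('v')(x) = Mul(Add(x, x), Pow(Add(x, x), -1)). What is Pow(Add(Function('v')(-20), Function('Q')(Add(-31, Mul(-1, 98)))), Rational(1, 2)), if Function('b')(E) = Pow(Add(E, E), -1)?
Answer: Mul(Rational(1, 86), I, Pow(77275730, Rational(1, 2))) ≈ Mul(102.22, I)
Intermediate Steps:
Function('v')(x) = 1 (Function('v')(x) = Mul(Mul(2, x), Pow(Mul(2, x), -1)) = Mul(Mul(2, x), Mul(Rational(1, 2), Pow(x, -1))) = 1)
Function('b')(E) = Mul(Rational(1, 2), Pow(E, -1)) (Function('b')(E) = Pow(Mul(2, E), -1) = Mul(Rational(1, 2), Pow(E, -1)))
Function('Q')(f) = Mul(Add(210, f), Add(f, Mul(Rational(1, 2), Pow(f, -1)))) (Function('Q')(f) = Mul(Add(f, Mul(Rational(1, 2), Pow(f, -1))), Add(f, 210)) = Mul(Add(f, Mul(Rational(1, 2), Pow(f, -1))), Add(210, f)) = Mul(Add(210, f), Add(f, Mul(Rational(1, 2), Pow(f, -1)))))
Pow(Add(Function('v')(-20), Function('Q')(Add(-31, Mul(-1, 98)))), Rational(1, 2)) = Pow(Add(1, Add(Rational(1, 2), Pow(Add(-31, Mul(-1, 98)), 2), Mul(105, Pow(Add(-31, Mul(-1, 98)), -1)), Mul(210, Add(-31, Mul(-1, 98))))), Rational(1, 2)) = Pow(Add(1, Add(Rational(1, 2), Pow(Add(-31, -98), 2), Mul(105, Pow(Add(-31, -98), -1)), Mul(210, Add(-31, -98)))), Rational(1, 2)) = Pow(Add(1, Add(Rational(1, 2), Pow(-129, 2), Mul(105, Pow(-129, -1)), Mul(210, -129))), Rational(1, 2)) = Pow(Add(1, Add(Rational(1, 2), 16641, Mul(105, Rational(-1, 129)), -27090)), Rational(1, 2)) = Pow(Add(1, Add(Rational(1, 2), 16641, Rational(-35, 43), -27090)), Rational(1, 2)) = Pow(Add(1, Rational(-898641, 86)), Rational(1, 2)) = Pow(Rational(-898555, 86), Rational(1, 2)) = Mul(Rational(1, 86), I, Pow(77275730, Rational(1, 2)))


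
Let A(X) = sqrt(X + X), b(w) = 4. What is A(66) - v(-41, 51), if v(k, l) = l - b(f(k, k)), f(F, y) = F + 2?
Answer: -47 + 2*sqrt(33) ≈ -35.511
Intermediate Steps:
f(F, y) = 2 + F
v(k, l) = -4 + l (v(k, l) = l - 1*4 = l - 4 = -4 + l)
A(X) = sqrt(2)*sqrt(X) (A(X) = sqrt(2*X) = sqrt(2)*sqrt(X))
A(66) - v(-41, 51) = sqrt(2)*sqrt(66) - (-4 + 51) = 2*sqrt(33) - 1*47 = 2*sqrt(33) - 47 = -47 + 2*sqrt(33)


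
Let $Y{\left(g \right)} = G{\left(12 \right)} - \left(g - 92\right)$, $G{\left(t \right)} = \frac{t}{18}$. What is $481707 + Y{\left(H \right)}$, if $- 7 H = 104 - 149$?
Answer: $\frac{10117658}{21} \approx 4.8179 \cdot 10^{5}$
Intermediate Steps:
$G{\left(t \right)} = \frac{t}{18}$ ($G{\left(t \right)} = t \frac{1}{18} = \frac{t}{18}$)
$H = \frac{45}{7}$ ($H = - \frac{104 - 149}{7} = \left(- \frac{1}{7}\right) \left(-45\right) = \frac{45}{7} \approx 6.4286$)
$Y{\left(g \right)} = \frac{278}{3} - g$ ($Y{\left(g \right)} = \frac{1}{18} \cdot 12 - \left(g - 92\right) = \frac{2}{3} - \left(g - 92\right) = \frac{2}{3} - \left(-92 + g\right) = \frac{278}{3} - g$)
$481707 + Y{\left(H \right)} = 481707 + \left(\frac{278}{3} - \frac{45}{7}\right) = 481707 + \frac{1811}{21} = \frac{10117658}{21}$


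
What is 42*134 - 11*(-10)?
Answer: 5738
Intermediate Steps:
42*134 - 11*(-10) = 5628 + 110 = 5738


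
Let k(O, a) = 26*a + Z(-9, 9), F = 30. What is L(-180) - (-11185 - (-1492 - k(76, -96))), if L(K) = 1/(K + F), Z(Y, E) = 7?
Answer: 1827299/150 ≈ 12182.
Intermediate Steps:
k(O, a) = 7 + 26*a (k(O, a) = 26*a + 7 = 7 + 26*a)
L(K) = 1/(30 + K) (L(K) = 1/(K + 30) = 1/(30 + K))
L(-180) - (-11185 - (-1492 - k(76, -96))) = 1/(30 - 180) - (-11185 - (-1492 - (7 + 26*(-96)))) = 1/(-150) - (-11185 - (-1492 - (7 - 2496))) = -1/150 - (-11185 - (-1492 - 1*(-2489))) = -1/150 - (-11185 - (-1492 + 2489)) = -1/150 - (-11185 - 1*997) = -1/150 - (-11185 - 997) = -1/150 - 1*(-12182) = -1/150 + 12182 = 1827299/150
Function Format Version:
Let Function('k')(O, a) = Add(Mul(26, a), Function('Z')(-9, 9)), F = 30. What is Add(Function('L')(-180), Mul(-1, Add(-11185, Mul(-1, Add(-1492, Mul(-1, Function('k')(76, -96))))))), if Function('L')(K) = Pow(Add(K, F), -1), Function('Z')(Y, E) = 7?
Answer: Rational(1827299, 150) ≈ 12182.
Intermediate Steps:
Function('k')(O, a) = Add(7, Mul(26, a)) (Function('k')(O, a) = Add(Mul(26, a), 7) = Add(7, Mul(26, a)))
Function('L')(K) = Pow(Add(30, K), -1) (Function('L')(K) = Pow(Add(K, 30), -1) = Pow(Add(30, K), -1))
Add(Function('L')(-180), Mul(-1, Add(-11185, Mul(-1, Add(-1492, Mul(-1, Function('k')(76, -96))))))) = Add(Pow(Add(30, -180), -1), Mul(-1, Add(-11185, Mul(-1, Add(-1492, Mul(-1, Add(7, Mul(26, -96)))))))) = Add(Pow(-150, -1), Mul(-1, Add(-11185, Mul(-1, Add(-1492, Mul(-1, Add(7, -2496))))))) = Add(Rational(-1, 150), Mul(-1, Add(-11185, Mul(-1, Add(-1492, Mul(-1, -2489)))))) = Add(Rational(-1, 150), Mul(-1, Add(-11185, Mul(-1, Add(-1492, 2489))))) = Add(Rational(-1, 150), Mul(-1, Add(-11185, Mul(-1, 997)))) = Add(Rational(-1, 150), Mul(-1, Add(-11185, -997))) = Add(Rational(-1, 150), Mul(-1, -12182)) = Add(Rational(-1, 150), 12182) = Rational(1827299, 150)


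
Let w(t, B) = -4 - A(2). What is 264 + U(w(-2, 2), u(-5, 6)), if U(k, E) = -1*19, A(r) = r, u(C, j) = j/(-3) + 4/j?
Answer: 245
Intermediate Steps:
u(C, j) = 4/j - j/3 (u(C, j) = j*(-⅓) + 4/j = -j/3 + 4/j = 4/j - j/3)
w(t, B) = -6 (w(t, B) = -4 - 1*2 = -4 - 2 = -6)
U(k, E) = -19
264 + U(w(-2, 2), u(-5, 6)) = 264 - 19 = 245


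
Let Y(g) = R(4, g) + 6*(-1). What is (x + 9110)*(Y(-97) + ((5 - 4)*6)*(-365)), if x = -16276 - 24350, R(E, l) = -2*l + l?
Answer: 66152084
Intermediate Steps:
R(E, l) = -l
x = -40626
Y(g) = -6 - g (Y(g) = -g + 6*(-1) = -g - 6 = -6 - g)
(x + 9110)*(Y(-97) + ((5 - 4)*6)*(-365)) = (-40626 + 9110)*((-6 - 1*(-97)) + ((5 - 4)*6)*(-365)) = -31516*((-6 + 97) + (1*6)*(-365)) = -31516*(91 + 6*(-365)) = -31516*(91 - 2190) = -31516*(-2099) = 66152084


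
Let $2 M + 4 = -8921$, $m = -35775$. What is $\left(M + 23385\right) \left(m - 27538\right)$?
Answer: $- \frac{2396080485}{2} \approx -1.198 \cdot 10^{9}$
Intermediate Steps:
$M = - \frac{8925}{2}$ ($M = -2 + \frac{1}{2} \left(-8921\right) = -2 - \frac{8921}{2} = - \frac{8925}{2} \approx -4462.5$)
$\left(M + 23385\right) \left(m - 27538\right) = \left(- \frac{8925}{2} + 23385\right) \left(-35775 - 27538\right) = \frac{37845}{2} \left(-63313\right) = - \frac{2396080485}{2}$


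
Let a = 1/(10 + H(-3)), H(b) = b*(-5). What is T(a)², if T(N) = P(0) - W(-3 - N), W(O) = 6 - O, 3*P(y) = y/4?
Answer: 51076/625 ≈ 81.722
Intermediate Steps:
P(y) = y/12 (P(y) = (y/4)/3 = y/12)
H(b) = -5*b
a = 1/25 (a = 1/(10 - 5*(-3)) = 1/(10 + 15) = 1/25 ≈ 0.040000)
T(N) = -9 - N (T(N) = (1/12)*0 - (6 - (-3 - N)) = 0 - (6 + (3 + N)) = 0 - (9 + N) = 0 + (-9 - N) = -9 - N)
T(a)² = (-9 - 1*1/25)² = (-9 - 1/25)² = (-226/25)² = 51076/625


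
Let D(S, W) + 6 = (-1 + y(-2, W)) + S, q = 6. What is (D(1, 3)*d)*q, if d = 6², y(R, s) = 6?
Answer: 0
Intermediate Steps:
D(S, W) = -1 + S (D(S, W) = -6 + ((-1 + 6) + S) = -6 + (5 + S) = -1 + S)
d = 36
(D(1, 3)*d)*q = ((-1 + 1)*36)*6 = (0*36)*6 = 0*6 = 0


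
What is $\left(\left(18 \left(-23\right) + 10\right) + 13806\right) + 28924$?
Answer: $42326$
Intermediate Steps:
$\left(\left(18 \left(-23\right) + 10\right) + 13806\right) + 28924 = \left(\left(-414 + 10\right) + 13806\right) + 28924 = \left(-404 + 13806\right) + 28924 = 13402 + 28924 = 42326$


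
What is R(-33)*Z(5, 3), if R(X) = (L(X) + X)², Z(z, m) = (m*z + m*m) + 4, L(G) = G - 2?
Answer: 129472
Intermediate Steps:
L(G) = -2 + G
Z(z, m) = 4 + m² + m*z (Z(z, m) = (m*z + m²) + 4 = (m² + m*z) + 4 = 4 + m² + m*z)
R(X) = (-2 + 2*X)² (R(X) = ((-2 + X) + X)² = (-2 + 2*X)²)
R(-33)*Z(5, 3) = (4*(-1 - 33)²)*(4 + 3² + 3*5) = (4*(-34)²)*(4 + 9 + 15) = (4*1156)*28 = 4624*28 = 129472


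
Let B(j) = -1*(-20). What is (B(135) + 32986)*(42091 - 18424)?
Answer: 781153002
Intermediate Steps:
B(j) = 20
(B(135) + 32986)*(42091 - 18424) = (20 + 32986)*(42091 - 18424) = 33006*23667 = 781153002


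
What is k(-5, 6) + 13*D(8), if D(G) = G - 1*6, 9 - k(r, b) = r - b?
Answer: 46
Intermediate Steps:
k(r, b) = 9 + b - r (k(r, b) = 9 - (r - b) = 9 + (b - r) = 9 + b - r)
D(G) = -6 + G (D(G) = G - 6 = -6 + G)
k(-5, 6) + 13*D(8) = (9 + 6 - 1*(-5)) + 13*(-6 + 8) = (9 + 6 + 5) + 13*2 = 20 + 26 = 46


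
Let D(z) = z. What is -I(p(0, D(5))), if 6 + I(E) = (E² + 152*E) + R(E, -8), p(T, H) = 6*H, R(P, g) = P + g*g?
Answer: -5548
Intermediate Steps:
R(P, g) = P + g²
I(E) = 58 + E² + 153*E (I(E) = -6 + ((E² + 152*E) + (E + (-8)²)) = -6 + ((E² + 152*E) + (E + 64)) = -6 + ((E² + 152*E) + (64 + E)) = -6 + (64 + E² + 153*E) = 58 + E² + 153*E)
-I(p(0, D(5))) = -(58 + (6*5)² + 153*(6*5)) = -(58 + 30² + 153*30) = -(58 + 900 + 4590) = -1*5548 = -5548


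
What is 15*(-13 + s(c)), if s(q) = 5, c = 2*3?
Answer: -120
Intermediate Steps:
c = 6
15*(-13 + s(c)) = 15*(-13 + 5) = 15*(-8) = -120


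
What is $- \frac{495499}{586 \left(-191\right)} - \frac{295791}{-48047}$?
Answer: $\frac{56913943919}{5377708522} \approx 10.583$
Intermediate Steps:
$- \frac{495499}{586 \left(-191\right)} - \frac{295791}{-48047} = - \frac{495499}{-111926} - - \frac{295791}{48047} = \left(-495499\right) \left(- \frac{1}{111926}\right) + \frac{295791}{48047} = \frac{495499}{111926} + \frac{295791}{48047} = \frac{56913943919}{5377708522}$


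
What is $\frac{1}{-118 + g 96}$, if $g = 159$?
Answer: $\frac{1}{15146} \approx 6.6024 \cdot 10^{-5}$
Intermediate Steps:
$\frac{1}{-118 + g 96} = \frac{1}{-118 + 159 \cdot 96} = \frac{1}{-118 + 15264} = \frac{1}{15146}$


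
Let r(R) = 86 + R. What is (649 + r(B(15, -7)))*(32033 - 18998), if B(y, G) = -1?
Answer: 9567690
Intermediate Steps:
(649 + r(B(15, -7)))*(32033 - 18998) = (649 + (86 - 1))*(32033 - 18998) = (649 + 85)*13035 = 734*13035 = 9567690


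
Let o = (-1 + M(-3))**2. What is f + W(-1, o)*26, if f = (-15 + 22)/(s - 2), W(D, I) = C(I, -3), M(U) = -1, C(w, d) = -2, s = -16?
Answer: -943/18 ≈ -52.389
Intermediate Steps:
o = 4 (o = (-1 - 1)**2 = (-2)**2 = 4)
W(D, I) = -2
f = -7/18 (f = (-15 + 22)/(-16 - 2) = 7/(-18) = 7*(-1/18) = -7/18 ≈ -0.38889)
f + W(-1, o)*26 = -7/18 - 2*26 = -7/18 - 52 = -943/18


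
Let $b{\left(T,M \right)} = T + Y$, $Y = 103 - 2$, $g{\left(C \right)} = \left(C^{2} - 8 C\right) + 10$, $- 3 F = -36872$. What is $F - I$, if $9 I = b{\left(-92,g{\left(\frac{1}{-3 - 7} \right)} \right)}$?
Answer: $\frac{36869}{3} \approx 12290.0$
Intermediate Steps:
$F = \frac{36872}{3}$ ($F = \left(- \frac{1}{3}\right) \left(-36872\right) = \frac{36872}{3} \approx 12291.0$)
$g{\left(C \right)} = 10 + C^{2} - 8 C$
$Y = 101$
$b{\left(T,M \right)} = 101 + T$ ($b{\left(T,M \right)} = T + 101 = 101 + T$)
$I = 1$ ($I = \frac{101 - 92}{9} = \frac{1}{9} \cdot 9 = 1$)
$F - I = \frac{36872}{3} - 1 = \frac{36869}{3}$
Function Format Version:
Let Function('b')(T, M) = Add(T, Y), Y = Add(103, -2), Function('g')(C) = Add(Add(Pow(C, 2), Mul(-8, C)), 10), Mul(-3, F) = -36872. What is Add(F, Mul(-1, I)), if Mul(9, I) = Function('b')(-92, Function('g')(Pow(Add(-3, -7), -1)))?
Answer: Rational(36869, 3) ≈ 12290.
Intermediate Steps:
F = Rational(36872, 3) (F = Mul(Rational(-1, 3), -36872) = Rational(36872, 3) ≈ 12291.)
Function('g')(C) = Add(10, Pow(C, 2), Mul(-8, C))
Y = 101
Function('b')(T, M) = Add(101, T) (Function('b')(T, M) = Add(T, 101) = Add(101, T))
I = 1 (I = Mul(Rational(1, 9), Add(101, -92)) = Mul(Rational(1, 9), 9) = 1)
Add(F, Mul(-1, I)) = Add(Rational(36872, 3), Mul(-1, 1)) = Add(Rational(36872, 3), -1) = Rational(36869, 3)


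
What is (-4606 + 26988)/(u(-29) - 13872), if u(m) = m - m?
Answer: -11191/6936 ≈ -1.6135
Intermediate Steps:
u(m) = 0
(-4606 + 26988)/(u(-29) - 13872) = (-4606 + 26988)/(0 - 13872) = 22382/(-13872) = 22382*(-1/13872) = -11191/6936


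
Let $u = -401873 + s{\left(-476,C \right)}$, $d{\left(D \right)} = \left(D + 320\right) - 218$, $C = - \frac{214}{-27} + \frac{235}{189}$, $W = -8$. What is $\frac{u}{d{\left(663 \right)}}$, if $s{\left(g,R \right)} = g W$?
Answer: $- \frac{79613}{153} \approx -520.35$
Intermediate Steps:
$C = \frac{1733}{189}$ ($C = \left(-214\right) \left(- \frac{1}{27}\right) + 235 \cdot \frac{1}{189} = \frac{214}{27} + \frac{235}{189} = \frac{1733}{189} \approx 9.1693$)
$s{\left(g,R \right)} = - 8 g$ ($s{\left(g,R \right)} = g \left(-8\right) = - 8 g$)
$d{\left(D \right)} = 102 + D$ ($d{\left(D \right)} = \left(320 + D\right) - 218 = 102 + D$)
$u = -398065$ ($u = -401873 - -3808 = -401873 + 3808 = -398065$)
$\frac{u}{d{\left(663 \right)}} = - \frac{398065}{102 + 663} = - \frac{398065}{765} = \left(-398065\right) \frac{1}{765} = - \frac{79613}{153}$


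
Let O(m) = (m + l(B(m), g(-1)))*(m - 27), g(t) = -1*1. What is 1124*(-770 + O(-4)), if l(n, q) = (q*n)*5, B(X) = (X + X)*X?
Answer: 4848936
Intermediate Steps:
g(t) = -1
B(X) = 2*X**2 (B(X) = (2*X)*X = 2*X**2)
l(n, q) = 5*n*q (l(n, q) = (n*q)*5 = 5*n*q)
O(m) = (-27 + m)*(m - 10*m**2) (O(m) = (m + 5*(2*m**2)*(-1))*(m - 27) = (m - 10*m**2)*(-27 + m) = (-27 + m)*(m - 10*m**2))
1124*(-770 + O(-4)) = 1124*(-770 - 4*(-27 - 10*(-4)**2 + 271*(-4))) = 1124*(-770 - 4*(-27 - 10*16 - 1084)) = 1124*(-770 - 4*(-27 - 160 - 1084)) = 1124*(-770 - 4*(-1271)) = 1124*(-770 + 5084) = 1124*4314 = 4848936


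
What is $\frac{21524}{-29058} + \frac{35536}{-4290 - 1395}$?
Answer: $- \frac{64164946}{9177485} \approx -6.9916$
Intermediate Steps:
$\frac{21524}{-29058} + \frac{35536}{-4290 - 1395} = 21524 \left(- \frac{1}{29058}\right) + \frac{35536}{-5685} = - \frac{10762}{14529} + 35536 \left(- \frac{1}{5685}\right) = - \frac{10762}{14529} - \frac{35536}{5685} = - \frac{64164946}{9177485}$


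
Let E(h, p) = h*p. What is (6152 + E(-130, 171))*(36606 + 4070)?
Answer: -653988728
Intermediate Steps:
(6152 + E(-130, 171))*(36606 + 4070) = (6152 - 130*171)*(36606 + 4070) = (6152 - 22230)*40676 = -16078*40676 = -653988728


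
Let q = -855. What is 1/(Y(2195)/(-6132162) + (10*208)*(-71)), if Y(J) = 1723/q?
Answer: -5242998510/774286019955077 ≈ -6.7714e-6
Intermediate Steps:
Y(J) = -1723/855 (Y(J) = 1723/(-855) = 1723*(-1/855) = -1723/855)
1/(Y(2195)/(-6132162) + (10*208)*(-71)) = 1/(-1723/855/(-6132162) + (10*208)*(-71)) = 1/(-1723/855*(-1/6132162) + 2080*(-71)) = 1/(1723/5242998510 - 147680) = 1/(-774286019955077/5242998510) = -5242998510/774286019955077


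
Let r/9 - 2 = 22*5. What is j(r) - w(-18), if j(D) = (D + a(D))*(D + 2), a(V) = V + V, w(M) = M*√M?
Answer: 3054240 + 54*I*√2 ≈ 3.0542e+6 + 76.368*I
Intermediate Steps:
w(M) = M^(3/2)
a(V) = 2*V
r = 1008 (r = 18 + 9*(22*5) = 18 + 9*110 = 18 + 990 = 1008)
j(D) = 3*D*(2 + D) (j(D) = (D + 2*D)*(D + 2) = (3*D)*(2 + D) = 3*D*(2 + D))
j(r) - w(-18) = 3*1008*(2 + 1008) - (-18)^(3/2) = 3*1008*1010 - (-54)*I*√2 = 3054240 + 54*I*√2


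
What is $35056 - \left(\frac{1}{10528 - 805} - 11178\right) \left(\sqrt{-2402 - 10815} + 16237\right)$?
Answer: $\frac{1765037972729}{9723} + \frac{108683693 i \sqrt{13217}}{9723} \approx 1.8153 \cdot 10^{8} + 1.2851 \cdot 10^{6} i$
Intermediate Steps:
$35056 - \left(\frac{1}{10528 - 805} - 11178\right) \left(\sqrt{-2402 - 10815} + 16237\right) = 35056 - \left(\frac{1}{9723} - 11178\right) \left(\sqrt{-13217} + 16237\right) = 35056 - \left(\frac{1}{9723} - 11178\right) \left(i \sqrt{13217} + 16237\right) = 35056 - - \frac{108683693 \left(16237 + i \sqrt{13217}\right)}{9723} = 35056 - \left(- \frac{1764697123241}{9723} - \frac{108683693 i \sqrt{13217}}{9723}\right) = 35056 + \left(\frac{1764697123241}{9723} + \frac{108683693 i \sqrt{13217}}{9723}\right) = \frac{1765037972729}{9723} + \frac{108683693 i \sqrt{13217}}{9723}$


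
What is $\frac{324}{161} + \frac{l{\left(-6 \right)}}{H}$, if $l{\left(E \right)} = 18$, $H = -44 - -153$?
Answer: $\frac{38214}{17549} \approx 2.1776$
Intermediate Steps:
$H = 109$ ($H = -44 + 153 = 109$)
$\frac{324}{161} + \frac{l{\left(-6 \right)}}{H} = \frac{324}{161} + \frac{18}{109} = \frac{38214}{17549}$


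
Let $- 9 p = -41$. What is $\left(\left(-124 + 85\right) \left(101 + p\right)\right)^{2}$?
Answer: $\frac{152522500}{9} \approx 1.6947 \cdot 10^{7}$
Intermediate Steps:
$p = \frac{41}{9}$ ($p = \left(- \frac{1}{9}\right) \left(-41\right) = \frac{41}{9} \approx 4.5556$)
$\left(\left(-124 + 85\right) \left(101 + p\right)\right)^{2} = \left(\left(-124 + 85\right) \left(101 + \frac{41}{9}\right)\right)^{2} = \left(\left(-39\right) \frac{950}{9}\right)^{2} = \left(- \frac{12350}{3}\right)^{2} = \frac{152522500}{9}$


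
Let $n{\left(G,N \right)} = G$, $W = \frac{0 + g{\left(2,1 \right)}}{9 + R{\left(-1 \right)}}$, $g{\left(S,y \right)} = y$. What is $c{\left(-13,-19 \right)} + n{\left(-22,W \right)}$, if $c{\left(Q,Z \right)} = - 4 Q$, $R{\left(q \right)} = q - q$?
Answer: $30$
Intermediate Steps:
$R{\left(q \right)} = 0$
$W = \frac{1}{9}$ ($W = \frac{0 + 1}{9 + 0} = 1 \cdot \frac{1}{9} = \frac{1}{9} \approx 0.11111$)
$c{\left(-13,-19 \right)} + n{\left(-22,W \right)} = \left(-4\right) \left(-13\right) - 22 = 52 - 22 = 30$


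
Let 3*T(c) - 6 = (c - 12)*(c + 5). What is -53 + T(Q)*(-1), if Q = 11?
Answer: -149/3 ≈ -49.667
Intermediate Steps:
T(c) = 2 + (-12 + c)*(5 + c)/3 (T(c) = 2 + ((c - 12)*(c + 5))/3 = 2 + ((-12 + c)*(5 + c))/3 = 2 + (-12 + c)*(5 + c)/3)
-53 + T(Q)*(-1) = -53 + (-18 - 7/3*11 + (⅓)*11²)*(-1) = -53 + (-18 - 77/3 + (⅓)*121)*(-1) = -53 + (-18 - 77/3 + 121/3)*(-1) = -53 - 10/3*(-1) = -53 + 10/3 = -149/3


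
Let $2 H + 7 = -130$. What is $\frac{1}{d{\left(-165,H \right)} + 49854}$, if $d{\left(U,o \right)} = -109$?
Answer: $\frac{1}{49745} \approx 2.0103 \cdot 10^{-5}$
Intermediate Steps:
$H = - \frac{137}{2}$ ($H = - \frac{7}{2} + \frac{1}{2} \left(-130\right) = - \frac{7}{2} - 65 = - \frac{137}{2} \approx -68.5$)
$\frac{1}{d{\left(-165,H \right)} + 49854} = \frac{1}{-109 + 49854} = \frac{1}{49745}$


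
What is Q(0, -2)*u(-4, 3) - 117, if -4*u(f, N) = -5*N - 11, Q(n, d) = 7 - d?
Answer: -117/2 ≈ -58.500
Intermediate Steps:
u(f, N) = 11/4 + 5*N/4 (u(f, N) = -(-5*N - 11)/4 = -(-11 - 5*N)/4 = 11/4 + 5*N/4)
Q(0, -2)*u(-4, 3) - 117 = (7 - 1*(-2))*(11/4 + (5/4)*3) - 117 = (7 + 2)*(11/4 + 15/4) - 117 = 9*(13/2) - 117 = 117/2 - 117 = -117/2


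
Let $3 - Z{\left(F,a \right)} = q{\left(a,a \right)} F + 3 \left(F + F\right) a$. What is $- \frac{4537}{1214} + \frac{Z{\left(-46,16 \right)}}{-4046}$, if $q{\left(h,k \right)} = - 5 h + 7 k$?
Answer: $- \frac{6377094}{1227961} \approx -5.1932$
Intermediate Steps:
$Z{\left(F,a \right)} = 3 - 8 F a$ ($Z{\left(F,a \right)} = 3 - \left(\left(- 5 a + 7 a\right) F + 3 \left(F + F\right) a\right) = 3 - \left(2 a F + 3 \cdot 2 F a\right) = 3 - \left(2 F a + 6 F a\right) = 3 - 8 F a$)
$- \frac{4537}{1214} + \frac{Z{\left(-46,16 \right)}}{-4046} = - \frac{4537}{1214} + \frac{3 - \left(-368\right) 16}{-4046} = \left(-4537\right) \frac{1}{1214} + \left(3 + 5888\right) \left(- \frac{1}{4046}\right) = - \frac{4537}{1214} + 5891 \left(- \frac{1}{4046}\right) = - \frac{4537}{1214} - \frac{5891}{4046} = - \frac{6377094}{1227961}$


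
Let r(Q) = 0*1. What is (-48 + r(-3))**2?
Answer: 2304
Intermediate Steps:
r(Q) = 0
(-48 + r(-3))**2 = (-48 + 0)**2 = (-48)**2 = 2304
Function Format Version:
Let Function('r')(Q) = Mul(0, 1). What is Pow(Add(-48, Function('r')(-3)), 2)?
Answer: 2304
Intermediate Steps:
Function('r')(Q) = 0
Pow(Add(-48, Function('r')(-3)), 2) = Pow(Add(-48, 0), 2) = Pow(-48, 2) = 2304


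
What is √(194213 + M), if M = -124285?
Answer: 2*√17482 ≈ 264.44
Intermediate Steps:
√(194213 + M) = √(194213 - 124285) = √69928 = 2*√17482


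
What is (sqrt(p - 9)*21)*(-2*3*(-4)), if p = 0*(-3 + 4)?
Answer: 1512*I ≈ 1512.0*I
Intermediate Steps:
p = 0 (p = 0*1 = 0)
(sqrt(p - 9)*21)*(-2*3*(-4)) = (sqrt(0 - 9)*21)*(-2*3*(-4)) = (sqrt(-9)*21)*(-6*(-4)) = ((3*I)*21)*24 = (63*I)*24 = 1512*I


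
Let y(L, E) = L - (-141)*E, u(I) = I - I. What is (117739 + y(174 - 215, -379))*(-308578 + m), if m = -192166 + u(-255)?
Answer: -32177308696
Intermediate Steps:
u(I) = 0
y(L, E) = L + 141*E
m = -192166 (m = -192166 + 0 = -192166)
(117739 + y(174 - 215, -379))*(-308578 + m) = (117739 + ((174 - 215) + 141*(-379)))*(-308578 - 192166) = (117739 + (-41 - 53439))*(-500744) = (117739 - 53480)*(-500744) = 64259*(-500744) = -32177308696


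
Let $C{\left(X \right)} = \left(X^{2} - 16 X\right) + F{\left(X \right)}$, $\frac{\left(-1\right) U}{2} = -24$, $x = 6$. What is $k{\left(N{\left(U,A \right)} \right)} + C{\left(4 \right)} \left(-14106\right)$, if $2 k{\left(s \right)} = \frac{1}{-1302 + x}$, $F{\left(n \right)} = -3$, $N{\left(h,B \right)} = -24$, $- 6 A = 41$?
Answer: $\frac{1864700351}{2592} \approx 7.1941 \cdot 10^{5}$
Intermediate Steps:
$A = - \frac{41}{6}$ ($A = \left(- \frac{1}{6}\right) 41 = - \frac{41}{6} \approx -6.8333$)
$U = 48$ ($U = \left(-2\right) \left(-24\right) = 48$)
$k{\left(s \right)} = - \frac{1}{2592}$ ($k{\left(s \right)} = \frac{1}{2 \left(-1302 + 6\right)} = \frac{1}{2 \left(-1296\right)} = \frac{1}{2} \left(- \frac{1}{1296}\right) = - \frac{1}{2592}$)
$C{\left(X \right)} = -3 + X^{2} - 16 X$ ($C{\left(X \right)} = \left(X^{2} - 16 X\right) - 3 = -3 + X^{2} - 16 X$)
$k{\left(N{\left(U,A \right)} \right)} + C{\left(4 \right)} \left(-14106\right) = - \frac{1}{2592} + \left(-3 + 4^{2} - 64\right) \left(-14106\right) = - \frac{1}{2592} + \left(-3 + 16 - 64\right) \left(-14106\right) = - \frac{1}{2592} - -719406 = - \frac{1}{2592} + 719406 = \frac{1864700351}{2592}$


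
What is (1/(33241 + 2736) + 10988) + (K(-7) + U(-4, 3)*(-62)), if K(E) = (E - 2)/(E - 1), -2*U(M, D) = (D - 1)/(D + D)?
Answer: 9497460323/863448 ≈ 10999.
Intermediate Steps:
U(M, D) = -(-1 + D)/(4*D) (U(M, D) = -(D - 1)/(2*(D + D)) = -(-1 + D)/(2*(2*D)) = -(-1 + D)*1/(2*D)/2 = -(-1 + D)/(4*D))
K(E) = (-2 + E)/(-1 + E)
(1/(33241 + 2736) + 10988) + (K(-7) + U(-4, 3)*(-62)) = (1/(33241 + 2736) + 10988) + ((-2 - 7)/(-1 - 7) + ((1/4)*(1 - 1*3)/3)*(-62)) = (1/35977 + 10988) + (-9/(-8) + ((1/4)*(1/3)*(1 - 3))*(-62)) = (1/35977 + 10988) + (-1/8*(-9) + ((1/4)*(1/3)*(-2))*(-62)) = 395315277/35977 + (9/8 - 1/6*(-62)) = 395315277/35977 + (9/8 + 31/3) = 395315277/35977 + 275/24 = 9497460323/863448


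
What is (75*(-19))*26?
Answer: -37050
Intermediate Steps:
(75*(-19))*26 = -1425*26 = -37050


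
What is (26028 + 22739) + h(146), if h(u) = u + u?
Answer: 49059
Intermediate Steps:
h(u) = 2*u
(26028 + 22739) + h(146) = (26028 + 22739) + 2*146 = 48767 + 292 = 49059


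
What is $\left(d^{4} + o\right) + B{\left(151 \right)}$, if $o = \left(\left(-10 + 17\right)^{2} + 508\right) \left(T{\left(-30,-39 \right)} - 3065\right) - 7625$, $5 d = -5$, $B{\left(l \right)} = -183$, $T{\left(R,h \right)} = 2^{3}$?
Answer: $-1710556$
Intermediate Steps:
$T{\left(R,h \right)} = 8$
$d = -1$ ($d = \frac{1}{5} \left(-5\right) = -1$)
$o = -1710374$ ($o = \left(\left(-10 + 17\right)^{2} + 508\right) \left(8 - 3065\right) - 7625 = \left(7^{2} + 508\right) \left(-3057\right) - 7625 = \left(49 + 508\right) \left(-3057\right) - 7625 = 557 \left(-3057\right) - 7625 = -1702749 - 7625 = -1710374$)
$\left(d^{4} + o\right) + B{\left(151 \right)} = \left(\left(-1\right)^{4} - 1710374\right) - 183 = \left(1 - 1710374\right) - 183 = -1710373 - 183 = -1710556$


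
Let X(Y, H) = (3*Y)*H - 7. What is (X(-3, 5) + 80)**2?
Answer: 784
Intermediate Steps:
X(Y, H) = -7 + 3*H*Y (X(Y, H) = 3*H*Y - 7 = -7 + 3*H*Y)
(X(-3, 5) + 80)**2 = ((-7 + 3*5*(-3)) + 80)**2 = ((-7 - 45) + 80)**2 = (-52 + 80)**2 = 28**2 = 784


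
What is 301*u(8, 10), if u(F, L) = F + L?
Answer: 5418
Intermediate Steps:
301*u(8, 10) = 301*(8 + 10) = 301*18 = 5418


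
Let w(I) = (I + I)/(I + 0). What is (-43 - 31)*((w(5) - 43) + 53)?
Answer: -888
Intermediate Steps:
w(I) = 2 (w(I) = (2*I)/I = 2)
(-43 - 31)*((w(5) - 43) + 53) = (-43 - 31)*((2 - 43) + 53) = -74*(-41 + 53) = -74*12 = -888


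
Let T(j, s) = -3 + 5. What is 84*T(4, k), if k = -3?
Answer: 168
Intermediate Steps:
T(j, s) = 2
84*T(4, k) = 84*2 = 168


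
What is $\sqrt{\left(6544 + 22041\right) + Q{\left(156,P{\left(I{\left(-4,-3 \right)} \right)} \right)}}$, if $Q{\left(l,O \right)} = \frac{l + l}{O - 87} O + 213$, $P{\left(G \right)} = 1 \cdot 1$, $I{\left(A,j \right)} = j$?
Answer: $\frac{\sqrt{53240794}}{43} \approx 169.69$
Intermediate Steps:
$P{\left(G \right)} = 1$
$Q{\left(l,O \right)} = 213 + \frac{2 O l}{-87 + O}$ ($Q{\left(l,O \right)} = \frac{2 l}{-87 + O} O + 213 = \frac{2 O l}{-87 + O} + 213 = 213 + \frac{2 O l}{-87 + O}$)
$\sqrt{\left(6544 + 22041\right) + Q{\left(156,P{\left(I{\left(-4,-3 \right)} \right)} \right)}} = \sqrt{\left(6544 + 22041\right) + \frac{-18531 + 213 \cdot 1 + 2 \cdot 1 \cdot 156}{-87 + 1}} = \sqrt{28585 + \frac{-18531 + 213 + 312}{-86}} = \sqrt{28585 - - \frac{9003}{43}} = \sqrt{28585 + \frac{9003}{43}} = \sqrt{\frac{1238158}{43}} = \frac{\sqrt{53240794}}{43}$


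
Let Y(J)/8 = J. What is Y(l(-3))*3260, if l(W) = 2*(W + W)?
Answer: -312960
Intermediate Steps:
l(W) = 4*W (l(W) = 2*(2*W) = 4*W)
Y(J) = 8*J
Y(l(-3))*3260 = (8*(4*(-3)))*3260 = (8*(-12))*3260 = -96*3260 = -312960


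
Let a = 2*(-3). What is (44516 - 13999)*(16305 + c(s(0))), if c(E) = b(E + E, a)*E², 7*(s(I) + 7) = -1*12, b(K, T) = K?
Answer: 156816273601/343 ≈ 4.5719e+8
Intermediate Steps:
a = -6
s(I) = -61/7 (s(I) = -7 + (-1*12)/7 = -7 + (⅐)*(-12) = -7 - 12/7 = -61/7)
c(E) = 2*E³ (c(E) = (E + E)*E² = (2*E)*E² = 2*E³)
(44516 - 13999)*(16305 + c(s(0))) = (44516 - 13999)*(16305 + 2*(-61/7)³) = 30517*(16305 + 2*(-226981/343)) = 30517*(16305 - 453962/343) = 30517*(5138653/343) = 156816273601/343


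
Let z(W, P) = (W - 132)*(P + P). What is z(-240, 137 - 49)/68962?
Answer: -32736/34481 ≈ -0.94939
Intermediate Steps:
z(W, P) = 2*P*(-132 + W) (z(W, P) = (-132 + W)*(2*P) = 2*P*(-132 + W))
z(-240, 137 - 49)/68962 = (2*(137 - 49)*(-132 - 240))/68962 = (2*88*(-372))*(1/68962) = -65472*1/68962 = -32736/34481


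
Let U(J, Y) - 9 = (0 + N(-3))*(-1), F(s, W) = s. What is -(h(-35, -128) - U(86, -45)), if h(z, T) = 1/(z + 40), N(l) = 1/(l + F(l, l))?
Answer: 269/30 ≈ 8.9667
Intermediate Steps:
N(l) = 1/(2*l) (N(l) = 1/(l + l) = 1/(2*l))
h(z, T) = 1/(40 + z)
U(J, Y) = 55/6 (U(J, Y) = 9 + (0 + (1/2)/(-3))*(-1) = 9 + (0 + (1/2)*(-1/3))*(-1) = 9 + (0 - 1/6)*(-1) = 9 - 1/6*(-1) = 9 + 1/6 = 55/6)
-(h(-35, -128) - U(86, -45)) = -(1/(40 - 35) - 1*55/6) = -(1/5 - 55/6) = -1*(-269/30) = 269/30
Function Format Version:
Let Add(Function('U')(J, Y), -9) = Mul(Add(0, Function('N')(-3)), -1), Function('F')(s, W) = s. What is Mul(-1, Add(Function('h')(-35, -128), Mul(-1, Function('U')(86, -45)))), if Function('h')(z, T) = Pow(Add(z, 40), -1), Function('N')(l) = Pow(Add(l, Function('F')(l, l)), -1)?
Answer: Rational(269, 30) ≈ 8.9667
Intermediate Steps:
Function('N')(l) = Mul(Rational(1, 2), Pow(l, -1)) (Function('N')(l) = Pow(Add(l, l), -1) = Pow(Mul(2, l), -1) = Mul(Rational(1, 2), Pow(l, -1)))
Function('h')(z, T) = Pow(Add(40, z), -1)
Function('U')(J, Y) = Rational(55, 6) (Function('U')(J, Y) = Add(9, Mul(Add(0, Mul(Rational(1, 2), Pow(-3, -1))), -1)) = Add(9, Mul(Add(0, Mul(Rational(1, 2), Rational(-1, 3))), -1)) = Add(9, Mul(Add(0, Rational(-1, 6)), -1)) = Add(9, Mul(Rational(-1, 6), -1)) = Add(9, Rational(1, 6)) = Rational(55, 6))
Mul(-1, Add(Function('h')(-35, -128), Mul(-1, Function('U')(86, -45)))) = Mul(-1, Add(Pow(Add(40, -35), -1), Mul(-1, Rational(55, 6)))) = Mul(-1, Add(Pow(5, -1), Rational(-55, 6))) = Mul(-1, Add(Rational(1, 5), Rational(-55, 6))) = Mul(-1, Rational(-269, 30)) = Rational(269, 30)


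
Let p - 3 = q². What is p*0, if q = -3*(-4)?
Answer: 0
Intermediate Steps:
q = 12
p = 147 (p = 3 + 12² = 3 + 144 = 147)
p*0 = 147*0 = 0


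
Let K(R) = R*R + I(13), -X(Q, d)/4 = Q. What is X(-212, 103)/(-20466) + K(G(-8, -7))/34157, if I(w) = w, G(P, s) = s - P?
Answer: -14339306/349528581 ≈ -0.041025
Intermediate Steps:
X(Q, d) = -4*Q
K(R) = 13 + R² (K(R) = R*R + 13 = R² + 13 = 13 + R²)
X(-212, 103)/(-20466) + K(G(-8, -7))/34157 = -4*(-212)/(-20466) + (13 + (-7 - 1*(-8))²)/34157 = 848*(-1/20466) + (13 + (-7 + 8)²)*(1/34157) = -424/10233 + (13 + 1²)*(1/34157) = -424/10233 + (13 + 1)*(1/34157) = -424/10233 + 14*(1/34157) = -424/10233 + 14/34157 = -14339306/349528581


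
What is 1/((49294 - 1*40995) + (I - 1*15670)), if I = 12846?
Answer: 1/5475 ≈ 0.00018265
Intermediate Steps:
1/((49294 - 1*40995) + (I - 1*15670)) = 1/((49294 - 1*40995) + (12846 - 1*15670)) = 1/((49294 - 40995) + (12846 - 15670)) = 1/(8299 - 2824) = 1/5475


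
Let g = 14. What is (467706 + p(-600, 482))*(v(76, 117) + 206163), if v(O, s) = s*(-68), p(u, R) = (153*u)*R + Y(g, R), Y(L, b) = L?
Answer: -8677478675160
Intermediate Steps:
p(u, R) = 14 + 153*R*u (p(u, R) = (153*u)*R + 14 = 153*R*u + 14 = 14 + 153*R*u)
v(O, s) = -68*s
(467706 + p(-600, 482))*(v(76, 117) + 206163) = (467706 + (14 + 153*482*(-600)))*(-68*117 + 206163) = (467706 + (14 - 44247600))*(-7956 + 206163) = (467706 - 44247586)*198207 = -43779880*198207 = -8677478675160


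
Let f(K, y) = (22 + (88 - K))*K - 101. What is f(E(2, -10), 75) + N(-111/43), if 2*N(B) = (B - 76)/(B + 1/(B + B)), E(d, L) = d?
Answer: 3421534/26491 ≈ 129.16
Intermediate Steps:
N(B) = (-76 + B)/(2*(B + 1/(2*B))) (N(B) = ((B - 76)/(B + 1/(B + B)))/2 = ((-76 + B)/(B + 1/(2*B)))/2 = (-76 + B)/(2*(B + 1/(2*B))))
f(K, y) = -101 + K*(110 - K) (f(K, y) = (110 - K)*K - 101 = K*(110 - K) - 101 = -101 + K*(110 - K))
f(E(2, -10), 75) + N(-111/43) = (-101 - 1*2² + 110*2) + (-111/43)*(-76 - 111/43)/(1 + 2*(-111/43)²) = (-101 - 1*4 + 220) + (-111*1/43)*(-76 - 111*1/43)/(1 + 2*(-111*1/43)²) = (-101 - 4 + 220) - 111*(-76 - 111/43)/(43*(1 + 2*(-111/43)²)) = 115 - 111/43*(-3379/43)/(1 + 2*(12321/1849)) = 115 - 111/43*(-3379/43)/(1 + 24642/1849) = 115 - 111/43*(-3379/43)/26491/1849 = 115 - 111/43*1849/26491*(-3379/43) = 115 + 375069/26491 = 3421534/26491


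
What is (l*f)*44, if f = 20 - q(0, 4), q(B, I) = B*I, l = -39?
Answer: -34320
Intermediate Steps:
f = 20 (f = 20 - 0*4 = 20 - 1*0 = 20 + 0 = 20)
(l*f)*44 = -39*20*44 = -780*44 = -34320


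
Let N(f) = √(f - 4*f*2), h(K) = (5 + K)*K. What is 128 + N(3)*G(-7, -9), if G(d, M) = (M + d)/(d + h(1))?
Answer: 128 + 16*I*√21 ≈ 128.0 + 73.321*I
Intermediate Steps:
h(K) = K*(5 + K)
N(f) = √7*√(-f) (N(f) = √(f - 8*f) = √(-7*f) = √7*√(-f))
G(d, M) = (M + d)/(6 + d) (G(d, M) = (M + d)/(d + 1*(5 + 1)) = (M + d)/(d + 1*6) = (M + d)/(d + 6) = (M + d)/(6 + d))
128 + N(3)*G(-7, -9) = 128 + (√7*√(-1*3))*((-9 - 7)/(6 - 7)) = 128 + (√7*√(-3))*(-16/(-1)) = 128 + (√7*(I*√3))*(-1*(-16)) = 128 + (I*√21)*16 = 128 + 16*I*√21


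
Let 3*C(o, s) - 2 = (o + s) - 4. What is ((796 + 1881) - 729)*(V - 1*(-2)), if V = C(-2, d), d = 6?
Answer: 15584/3 ≈ 5194.7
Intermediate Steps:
C(o, s) = -⅔ + o/3 + s/3 (C(o, s) = ⅔ + ((o + s) - 4)/3 = ⅔ + (-4 + o + s)/3 = ⅔ + (-4/3 + o/3 + s/3) = -⅔ + o/3 + s/3)
V = ⅔ (V = -⅔ + (⅓)*(-2) + (⅓)*6 = -⅔ - ⅔ + 2 = ⅔ ≈ 0.66667)
((796 + 1881) - 729)*(V - 1*(-2)) = ((796 + 1881) - 729)*(⅔ - 1*(-2)) = (2677 - 729)*(⅔ + 2) = 1948*(8/3) = 15584/3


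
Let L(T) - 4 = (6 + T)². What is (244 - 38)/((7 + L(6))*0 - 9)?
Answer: -206/9 ≈ -22.889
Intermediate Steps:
L(T) = 4 + (6 + T)²
(244 - 38)/((7 + L(6))*0 - 9) = (244 - 38)/((7 + (4 + (6 + 6)²))*0 - 9) = 206/((7 + (4 + 12²))*0 - 9) = 206/((7 + (4 + 144))*0 - 9) = 206/((7 + 148)*0 - 9) = 206/(155*0 - 9) = 206/(0 - 9) = 206/(-9) = 206*(-⅑) = -206/9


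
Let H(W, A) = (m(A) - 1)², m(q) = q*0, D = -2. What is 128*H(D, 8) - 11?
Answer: 117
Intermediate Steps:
m(q) = 0
H(W, A) = 1 (H(W, A) = (0 - 1)² = (-1)² = 1)
128*H(D, 8) - 11 = 128*1 - 11 = 128 - 11 = 117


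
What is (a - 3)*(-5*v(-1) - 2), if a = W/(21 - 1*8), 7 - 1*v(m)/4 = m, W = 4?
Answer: 5670/13 ≈ 436.15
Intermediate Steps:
v(m) = 28 - 4*m
a = 4/13 (a = 4/(21 - 1*8) = 4/(21 - 8) = 4/13 ≈ 0.30769)
(a - 3)*(-5*v(-1) - 2) = (4/13 - 3)*(-5*(28 - 4*(-1)) - 2) = -35*(-5*(28 + 4) - 2)/13 = -35*(-5*32 - 2)/13 = -35*(-160 - 2)/13 = -35/13*(-162) = 5670/13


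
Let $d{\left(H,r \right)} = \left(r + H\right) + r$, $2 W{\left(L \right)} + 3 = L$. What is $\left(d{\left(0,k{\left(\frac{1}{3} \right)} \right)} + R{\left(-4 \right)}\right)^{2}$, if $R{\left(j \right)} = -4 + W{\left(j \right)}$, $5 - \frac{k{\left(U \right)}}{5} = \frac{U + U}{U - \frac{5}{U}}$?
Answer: $\frac{893025}{484} \approx 1845.1$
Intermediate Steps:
$W{\left(L \right)} = - \frac{3}{2} + \frac{L}{2}$
$k{\left(U \right)} = 25 - \frac{10 U}{U - \frac{5}{U}}$ ($k{\left(U \right)} = 25 - 5 \frac{U + U}{U - \frac{5}{U}} = 25 - 5 \frac{2 U}{U - \frac{5}{U}} = 25 - \frac{10 U}{U - \frac{5}{U}}$)
$d{\left(H,r \right)} = H + 2 r$ ($d{\left(H,r \right)} = \left(H + r\right) + r = H + 2 r$)
$R{\left(j \right)} = - \frac{11}{2} + \frac{j}{2}$ ($R{\left(j \right)} = -4 + \left(- \frac{3}{2} + \frac{j}{2}\right) = - \frac{11}{2} + \frac{j}{2}$)
$\left(d{\left(0,k{\left(\frac{1}{3} \right)} \right)} + R{\left(-4 \right)}\right)^{2} = \left(\left(0 + 2 \frac{5 \left(-25 + 3 \left(\frac{1}{3}\right)^{2}\right)}{-5 + \left(\frac{1}{3}\right)^{2}}\right) + \left(- \frac{11}{2} + \frac{1}{2} \left(-4\right)\right)\right)^{2} = \left(\left(0 + 2 \frac{5 \left(-25 + \frac{3}{9}\right)}{-5 + \left(\frac{1}{3}\right)^{2}}\right) - \frac{15}{2}\right)^{2} = \left(\left(0 + 2 \frac{5 \left(-25 + 3 \cdot \frac{1}{9}\right)}{-5 + \frac{1}{9}}\right) - \frac{15}{2}\right)^{2} = \left(\left(0 + 2 \frac{5 \left(-25 + \frac{1}{3}\right)}{- \frac{44}{9}}\right) - \frac{15}{2}\right)^{2} = \left(\left(0 + 2 \cdot 5 \left(- \frac{9}{44}\right) \left(- \frac{74}{3}\right)\right) - \frac{15}{2}\right)^{2} = \left(\left(0 + 2 \cdot \frac{555}{22}\right) - \frac{15}{2}\right)^{2} = \left(\left(0 + \frac{555}{11}\right) - \frac{15}{2}\right)^{2} = \left(\frac{555}{11} - \frac{15}{2}\right)^{2} = \left(\frac{945}{22}\right)^{2} = \frac{893025}{484}$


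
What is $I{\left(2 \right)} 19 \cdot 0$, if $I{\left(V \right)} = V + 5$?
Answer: $0$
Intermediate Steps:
$I{\left(V \right)} = 5 + V$
$I{\left(2 \right)} 19 \cdot 0 = \left(5 + 2\right) 19 \cdot 0 = 7 \cdot 19 \cdot 0 = 133 \cdot 0 = 0$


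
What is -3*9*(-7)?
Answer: 189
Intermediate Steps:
-3*9*(-7) = -27*(-7) = -1*(-189) = 189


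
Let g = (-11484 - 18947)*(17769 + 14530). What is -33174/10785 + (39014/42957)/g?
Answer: -466891352293677044/151788244799380635 ≈ -3.0759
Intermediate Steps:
g = -982890869 (g = -30431*32299 = -982890869)
-33174/10785 + (39014/42957)/g = -33174/10785 + (39014/42957)/(-982890869) = -33174*1/10785 + (39014*(1/42957))*(-1/982890869) = -11058/3595 + (39014/42957)*(-1/982890869) = -11058/3595 - 39014/42222043059633 = -466891352293677044/151788244799380635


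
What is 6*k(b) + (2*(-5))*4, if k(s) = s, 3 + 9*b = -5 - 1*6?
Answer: -148/3 ≈ -49.333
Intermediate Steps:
b = -14/9 (b = -1/3 + (-5 - 1*6)/9 = -1/3 + (-5 - 6)/9 = -1/3 + (1/9)*(-11) = -1/3 - 11/9 = -14/9 ≈ -1.5556)
6*k(b) + (2*(-5))*4 = 6*(-14/9) + (2*(-5))*4 = -28/3 - 10*4 = -28/3 - 40 = -148/3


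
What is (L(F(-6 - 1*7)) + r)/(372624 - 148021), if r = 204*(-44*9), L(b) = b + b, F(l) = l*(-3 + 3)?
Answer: -80784/224603 ≈ -0.35967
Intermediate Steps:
F(l) = 0 (F(l) = l*0 = 0)
L(b) = 2*b
r = -80784 (r = 204*(-396) = -80784)
(L(F(-6 - 1*7)) + r)/(372624 - 148021) = (2*0 - 80784)/(372624 - 148021) = (0 - 80784)/224603 = -80784*1/224603 = -80784/224603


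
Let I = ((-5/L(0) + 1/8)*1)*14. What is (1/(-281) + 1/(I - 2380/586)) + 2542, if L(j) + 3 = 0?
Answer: 52797117809/20769553 ≈ 2542.0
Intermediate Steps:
L(j) = -3 (L(j) = -3 + 0 = -3)
I = 301/12 (I = ((-5/(-3) + 1/8)*1)*14 = ((-5*(-⅓) + 1*(⅛))*1)*14 = ((5/3 + ⅛)*1)*14 = ((43/24)*1)*14 = (43/24)*14 = 301/12 ≈ 25.083)
(1/(-281) + 1/(I - 2380/586)) + 2542 = (1/(-281) + 1/(301/12 - 2380/586)) + 2542 = (-1/281 + 1/(301/12 - 2380*1/586)) + 2542 = (-1/281 + 1/(301/12 - 1190/293)) + 2542 = (-1/281 + 1/(73913/3516)) + 2542 = (-1/281 + 3516/73913) + 2542 = 914083/20769553 + 2542 = 52797117809/20769553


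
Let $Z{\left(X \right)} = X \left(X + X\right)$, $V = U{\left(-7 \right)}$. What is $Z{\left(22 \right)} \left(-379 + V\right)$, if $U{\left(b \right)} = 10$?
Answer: $-357192$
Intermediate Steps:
$V = 10$
$Z{\left(X \right)} = 2 X^{2}$ ($Z{\left(X \right)} = X 2 X = 2 X^{2}$)
$Z{\left(22 \right)} \left(-379 + V\right) = 2 \cdot 22^{2} \left(-379 + 10\right) = 2 \cdot 484 \left(-369\right) = 968 \left(-369\right) = -357192$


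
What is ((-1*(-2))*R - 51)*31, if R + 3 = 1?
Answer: -1705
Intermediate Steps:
R = -2 (R = -3 + 1 = -2)
((-1*(-2))*R - 51)*31 = (-1*(-2)*(-2) - 51)*31 = (2*(-2) - 51)*31 = (-4 - 51)*31 = -55*31 = -1705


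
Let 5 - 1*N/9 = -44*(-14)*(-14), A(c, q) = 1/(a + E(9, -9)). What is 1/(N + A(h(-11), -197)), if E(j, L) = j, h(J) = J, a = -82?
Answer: 73/5669252 ≈ 1.2876e-5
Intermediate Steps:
A(c, q) = -1/73 (A(c, q) = 1/(-82 + 9) = 1/(-73) = -1/73)
N = 77661 (N = 45 - 9*(-44*(-14))*(-14) = 45 - 5544*(-14) = 45 - 9*(-8624) = 45 + 77616 = 77661)
1/(N + A(h(-11), -197)) = 1/(77661 - 1/73) = 1/(5669252/73) = 73/5669252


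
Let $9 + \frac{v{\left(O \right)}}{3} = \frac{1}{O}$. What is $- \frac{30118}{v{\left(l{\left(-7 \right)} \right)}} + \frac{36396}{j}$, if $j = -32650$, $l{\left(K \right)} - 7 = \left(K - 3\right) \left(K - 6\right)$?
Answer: $\frac{3058745461}{2742600} \approx 1115.3$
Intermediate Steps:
$l{\left(K \right)} = 7 + \left(-6 + K\right) \left(-3 + K\right)$ ($l{\left(K \right)} = 7 + \left(K - 3\right) \left(K - 6\right) = 7 + \left(-3 + K\right) \left(-6 + K\right) = 7 + \left(-6 + K\right) \left(-3 + K\right)$)
$v{\left(O \right)} = -27 + \frac{3}{O}$
$- \frac{30118}{v{\left(l{\left(-7 \right)} \right)}} + \frac{36396}{j} = - \frac{30118}{-27 + \frac{3}{25 + \left(-7\right)^{2} - -63}} + \frac{36396}{-32650} = - \frac{30118}{-27 + \frac{3}{25 + 49 + 63}} + 36396 \left(- \frac{1}{32650}\right) = - \frac{30118}{-27 + \frac{3}{137}} - \frac{18198}{16325} = - \frac{30118}{- \frac{3696}{137}} - \frac{18198}{16325} = \left(-30118\right) \left(- \frac{137}{3696}\right) - \frac{18198}{16325} = \frac{187553}{168} - \frac{18198}{16325} = \frac{3058745461}{2742600}$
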